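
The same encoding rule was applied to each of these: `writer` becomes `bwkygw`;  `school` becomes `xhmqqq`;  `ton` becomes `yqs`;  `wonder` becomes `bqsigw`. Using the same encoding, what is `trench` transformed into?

ywgshm

The shift depends on letter class: consonant w→b is +5, but vowel i→k is +2. Vowels shift forward by 2 and consonants shift forward by 5.
Applying it to trench: t(cons)+5=y, r(cons)+5=w, e(vowel)+2=g, n(cons)+5=s, c(cons)+5=h, h(cons)+5=m.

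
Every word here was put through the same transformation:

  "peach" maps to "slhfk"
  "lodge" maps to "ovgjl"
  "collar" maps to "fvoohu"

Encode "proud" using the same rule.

suvbg

The shift depends on letter class: consonant p→s is +3, but vowel e→l is +7. The rule splits by letter class: vowels +7, consonants +3.
For proud: p(cons)+3=s, r(cons)+3=u, o(vowel)+7=v, u(vowel)+7=b, d(cons)+3=g.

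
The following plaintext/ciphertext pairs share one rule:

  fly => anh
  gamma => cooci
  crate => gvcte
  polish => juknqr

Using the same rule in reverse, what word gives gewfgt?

reduce

The output letters match the input read backwards, each shifted +2: fly reversed is ylf. Two steps: reverse the string, then apply a Caesar shift of +2.
Undoing it on gewfgt: shift back: g−2=e, e−2=c, w−2=u, f−2=d, g−2=e, t−2=r → ecuder; then reverse → reduce.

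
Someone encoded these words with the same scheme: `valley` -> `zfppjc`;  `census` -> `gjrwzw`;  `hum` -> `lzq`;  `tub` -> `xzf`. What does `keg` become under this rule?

The shift depends on letter class: consonant v→z is +4, but vowel a→f is +5. The rule splits by letter class: vowels +5, consonants +4.
For keg: k(cons)+4=o, e(vowel)+5=j, g(cons)+4=k.

ojk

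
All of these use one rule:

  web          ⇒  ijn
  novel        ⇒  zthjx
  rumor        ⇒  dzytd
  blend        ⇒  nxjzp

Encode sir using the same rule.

end

The shift depends on letter class: consonant w→i is +12, but vowel e→j is +5. The rule splits by letter class: vowels +5, consonants +12.
Applying it to sir: s(cons)+12=e, i(vowel)+5=n, r(cons)+12=d.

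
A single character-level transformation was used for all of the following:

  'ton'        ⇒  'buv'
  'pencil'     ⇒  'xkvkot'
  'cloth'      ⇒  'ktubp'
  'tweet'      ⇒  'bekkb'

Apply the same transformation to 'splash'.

The shift depends on letter class: consonant t→b is +8, but vowel o→u is +6. Two shifts are in play — +6 for a/e/i/o/u, +8 for every other letter.
On splash: s(cons)+8=a, p(cons)+8=x, l(cons)+8=t, a(vowel)+6=g, s(cons)+8=a, h(cons)+8=p.

axtgap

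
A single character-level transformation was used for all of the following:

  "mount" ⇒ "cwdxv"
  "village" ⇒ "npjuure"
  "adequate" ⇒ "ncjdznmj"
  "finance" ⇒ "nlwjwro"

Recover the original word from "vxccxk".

bottom

The output letters match the input read backwards, each shifted +9: mount reversed is tnuom. Read the word backwards and shift each letter +9.
Reversing it on vxccxk: shift back: v−9=m, x−9=o, c−9=t, c−9=t, x−9=o, k−9=b → mottob; then reverse → bottom.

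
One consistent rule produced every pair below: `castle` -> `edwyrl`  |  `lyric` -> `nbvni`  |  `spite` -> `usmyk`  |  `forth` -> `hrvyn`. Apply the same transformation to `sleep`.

uoijv

Each letter shifts forward by (position + 2), i.e. 2, 3, 4, … — the shift grows by one for each successive letter.
Applying it to sleep: s+2=u, l+3=o, e+4=i, e+5=j, p+6=v.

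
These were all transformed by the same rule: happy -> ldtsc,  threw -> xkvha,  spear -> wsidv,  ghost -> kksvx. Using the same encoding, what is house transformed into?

lryvi

Shifts by position in happy: pos 0: h→l (+4), pos 1: a→d (+3), pos 2: p→t (+4), pos 3: p→s (+3) — repeating every 2. A repeating key of period 2 is used — shifts +4, +3 over and over.
Applying it to house: h+4=l, o+3=r, u+4=y, s+3=v, e+4=i.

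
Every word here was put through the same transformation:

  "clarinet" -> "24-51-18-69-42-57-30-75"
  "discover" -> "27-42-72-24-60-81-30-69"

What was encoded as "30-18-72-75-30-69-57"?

c(#3)→24 and l(#12)→51: differences scale by 3, so n = 3·pos + 15. With a=1..z=26, the number is 3·pos + 15.
Reversing it on 30-18-72-75-30-69-57: 30→(30−15)÷3=5=e, 18→(18−15)÷3=1=a, 72→(72−15)÷3=19=s, 75→(75−15)÷3=20=t, 30→(30−15)÷3=5=e, 69→(69−15)÷3=18=r, 57→(57−15)÷3=14=n.

eastern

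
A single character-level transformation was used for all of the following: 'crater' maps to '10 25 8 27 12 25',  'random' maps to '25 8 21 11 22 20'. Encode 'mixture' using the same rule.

c is letter #3 and maps to 10: an offset of 7. Letters become their 1-based position plus 7 (so a→8, b→9, …).
On mixture: m=13→20, i=9→16, x=24→31, t=20→27, u=21→28, r=18→25, e=5→12.

20 16 31 27 28 25 12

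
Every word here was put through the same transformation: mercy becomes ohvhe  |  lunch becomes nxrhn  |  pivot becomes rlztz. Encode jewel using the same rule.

Letter i (0-indexed) is shifted by i+2, so successive shifts are 2, 3, 4, ….
Applying it to jewel: j+2=l, e+3=h, w+4=a, e+5=j, l+6=r.

lhajr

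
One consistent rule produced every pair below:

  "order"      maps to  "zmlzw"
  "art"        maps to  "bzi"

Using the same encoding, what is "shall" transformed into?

The word is reversed, then every letter is shifted forward by 8.
Applying it to shall: reverse → llahs; then shift: l+8=t, l+8=t, a+8=i, h+8=p, s+8=a.

ttipa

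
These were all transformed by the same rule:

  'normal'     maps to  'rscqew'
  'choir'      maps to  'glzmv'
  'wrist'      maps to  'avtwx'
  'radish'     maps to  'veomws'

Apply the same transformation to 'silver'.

wmwzic

It's a Vigenère-style cipher with numeric key [4,4,11]: position i shifts by key[i mod 3].
On silver: s+4=w, i+4=m, l+11=w, v+4=z, e+4=i, r+11=c.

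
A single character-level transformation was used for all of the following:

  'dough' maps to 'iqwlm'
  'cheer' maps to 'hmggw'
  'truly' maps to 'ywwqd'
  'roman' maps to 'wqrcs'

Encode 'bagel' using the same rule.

gclgq

The shift depends on letter class: consonant d→i is +5, but vowel o→q is +2. Vowels shift forward by 2 and consonants shift forward by 5.
For bagel: b(cons)+5=g, a(vowel)+2=c, g(cons)+5=l, e(vowel)+2=g, l(cons)+5=q.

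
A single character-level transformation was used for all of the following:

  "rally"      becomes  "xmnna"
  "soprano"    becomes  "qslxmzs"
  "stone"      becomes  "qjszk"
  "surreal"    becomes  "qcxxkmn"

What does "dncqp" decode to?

flush

r(17)→x(23) and a(0)→m(12) fit y≡19x+12 (mod 26); the inverse of 19 mod 26 is 11. This is an affine cipher: with a=0,…,z=25, each position x becomes (19x+12) mod 26.
Decoding dncqp: d(3)→11·(3−12)≡5=f; n(13)→11·(13−12)≡11=l; c(2)→11·(2−12)≡20=u; q(16)→11·(16−12)≡18=s; p(15)→11·(15−12)≡7=h (all mod 26).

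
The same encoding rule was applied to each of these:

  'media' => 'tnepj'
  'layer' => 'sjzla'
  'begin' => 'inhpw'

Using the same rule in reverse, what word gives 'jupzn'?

close

Shifts by position in media: pos 0: m→t (+7), pos 1: e→n (+9), pos 2: d→e (+1), pos 3: i→p (+7), pos 4: a→j (+9) — repeating every 3. It's a Vigenère-style cipher with numeric key [7,9,1]: position i shifts by key[i mod 3].
Reversing it on jupzn: j−7=c, u−9=l, p−1=o, z−7=s, n−9=e.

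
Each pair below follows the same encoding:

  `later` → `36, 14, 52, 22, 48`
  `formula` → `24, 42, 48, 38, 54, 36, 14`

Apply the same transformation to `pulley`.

l(#12)→36 and a(#1)→14: differences scale by 2, so n = 2·pos + 12. The formula is n = 2×(alphabet index, a=1) + 12.
Applying it to pulley: p=16→44, u=21→54, l=12→36, l=12→36, e=5→22, y=25→62.

44, 54, 36, 36, 22, 62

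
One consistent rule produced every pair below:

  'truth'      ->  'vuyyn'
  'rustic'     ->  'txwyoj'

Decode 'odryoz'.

mantis

The shift increases by 1 at each position, starting from +2: 2, 3, 4, ….
Undoing it on odryoz: o−2=m, d−3=a, r−4=n, y−5=t, o−6=i, z−7=s.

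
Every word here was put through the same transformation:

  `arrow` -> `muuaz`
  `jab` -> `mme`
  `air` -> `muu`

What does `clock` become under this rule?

The shift depends on letter class: consonant r→u is +3, but vowel a→m is +12. Vowels shift forward by 12 and consonants shift forward by 3.
On clock: c(cons)+3=f, l(cons)+3=o, o(vowel)+12=a, c(cons)+3=f, k(cons)+3=n.

foafn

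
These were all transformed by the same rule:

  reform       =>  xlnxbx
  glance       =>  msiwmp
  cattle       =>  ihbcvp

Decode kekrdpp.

In reform: r→x is +6, e→l is +7, f→n is +8, o→x is +9 — the shift increases by 1 each position. The shift increases by 1 at each position, starting from +6: 6, 7, 8, ….
Undoing it on kekrdpp: k−6=e, e−7=x, k−8=c, r−9=i, d−10=t, p−11=e, p−12=d.

excited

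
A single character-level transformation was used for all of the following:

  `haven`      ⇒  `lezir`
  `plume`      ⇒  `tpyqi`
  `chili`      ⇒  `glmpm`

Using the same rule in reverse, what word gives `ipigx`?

This is a Caesar cipher with shift 4.
Decoding ipigx: i−4=e, p−4=l, i−4=e, g−4=c, x−4=t.

elect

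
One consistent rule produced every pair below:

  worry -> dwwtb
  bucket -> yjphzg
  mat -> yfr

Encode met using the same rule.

The output letters match the input read backwards, each shifted +5: worry reversed is yrrow. Two steps: reverse the string, then apply a Caesar shift of +5.
Applying it to met: reverse → tem; then shift: t+5=y, e+5=j, m+5=r.

yjr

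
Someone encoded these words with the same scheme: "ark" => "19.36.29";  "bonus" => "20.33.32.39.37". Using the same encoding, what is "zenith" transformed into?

a is letter #1 and maps to 19: an offset of 18. The number is (letter's place in the alphabet, a=1) + 18.
On zenith: z=26→44, e=5→23, n=14→32, i=9→27, t=20→38, h=8→26.

44.23.32.27.38.26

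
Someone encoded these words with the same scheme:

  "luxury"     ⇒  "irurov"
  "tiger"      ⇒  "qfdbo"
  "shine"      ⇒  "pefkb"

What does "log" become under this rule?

ild

Compare letters: l→i is +23, u→r is +23, x→u is +23 — a constant shift. Each letter is shifted forward by 23 in the alphabet (a Caesar shift of +23).
Applying it to log: l+23=i, o+23=l, g+23=d.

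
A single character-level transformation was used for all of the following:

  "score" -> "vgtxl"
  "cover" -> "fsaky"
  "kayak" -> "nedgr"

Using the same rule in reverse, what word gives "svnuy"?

prior

In score: s→v is +3, c→g is +4, o→t is +5, r→x is +6 — the shift increases by 1 each position. The shift increases by 1 at each position, starting from +3: 3, 4, 5, ….
Undoing it on svnuy: s−3=p, v−4=r, n−5=i, u−6=o, y−7=r.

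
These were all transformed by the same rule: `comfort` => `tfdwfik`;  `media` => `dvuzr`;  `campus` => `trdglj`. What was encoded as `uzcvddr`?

Compare letters: c→t is +17, o→f is +17, m→d is +17 — a constant shift. This is a Caesar cipher with shift 17.
Undoing it on uzcvddr: u−17=d, z−17=i, c−17=l, v−17=e, d−17=m, d−17=m, r−17=a.

dilemma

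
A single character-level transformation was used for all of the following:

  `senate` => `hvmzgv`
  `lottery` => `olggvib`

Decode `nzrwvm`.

Each pair mirrors across the alphabet (s↔h, e↔v, n↔m): positions sum to 25. This is the alphabet-reversal cipher (Atbash): a becomes z, b becomes y, etc.
Reversing it on nzrwvm: n↔m, z↔a, r↔i, w↔d, v↔e, m↔n.

maiden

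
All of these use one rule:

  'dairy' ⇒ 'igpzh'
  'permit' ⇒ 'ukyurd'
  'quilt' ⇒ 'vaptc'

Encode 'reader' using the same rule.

wkhlnb

Letter i (0-indexed) is shifted by i+5, so successive shifts are 5, 6, 7, ….
For reader: r+5=w, e+6=k, a+7=h, d+8=l, e+9=n, r+10=b.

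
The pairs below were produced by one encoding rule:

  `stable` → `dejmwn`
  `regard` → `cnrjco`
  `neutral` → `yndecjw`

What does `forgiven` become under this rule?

qxcrrgny

The shift depends on letter class: consonant s→d is +11, but vowel a→j is +9. Two shifts are in play — +9 for a/e/i/o/u, +11 for every other letter.
For forgiven: f(cons)+11=q, o(vowel)+9=x, r(cons)+11=c, g(cons)+11=r, i(vowel)+9=r, v(cons)+11=g, e(vowel)+9=n, n(cons)+11=y.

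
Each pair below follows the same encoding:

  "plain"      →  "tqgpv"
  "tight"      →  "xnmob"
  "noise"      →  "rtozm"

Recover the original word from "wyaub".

In plain: p→t is +4, l→q is +5, a→g is +6, i→p is +7 — the shift increases by 1 each position. Each letter shifts forward by (position + 4), i.e. 4, 5, 6, … — the shift grows by one for each successive letter.
Undoing it on wyaub: w−4=s, y−5=t, a−6=u, u−7=n, b−8=t.

stunt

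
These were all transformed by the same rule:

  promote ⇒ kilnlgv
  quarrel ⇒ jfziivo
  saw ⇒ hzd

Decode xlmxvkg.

concept

Each pair mirrors across the alphabet (p↔k, r↔i, o↔l): positions sum to 25. Letters are reflected about the middle of the alphabet (position → 25−position): Atbash.
Reversing it on xlmxvkg: x↔c, l↔o, m↔n, x↔c, v↔e, k↔p, g↔t.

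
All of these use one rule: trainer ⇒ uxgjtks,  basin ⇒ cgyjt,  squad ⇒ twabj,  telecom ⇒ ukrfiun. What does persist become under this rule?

Shifts by position in trainer: pos 0: t→u (+1), pos 1: r→x (+6), pos 2: a→g (+6), pos 3: i→j (+1), pos 4: n→t (+6), pos 5: e→k (+6) — repeating every 3. It's a Vigenère-style cipher with numeric key [1,6,6]: position i shifts by key[i mod 3].
On persist: p+1=q, e+6=k, r+6=x, s+1=t, i+6=o, s+6=y, t+1=u.

qkxtoyu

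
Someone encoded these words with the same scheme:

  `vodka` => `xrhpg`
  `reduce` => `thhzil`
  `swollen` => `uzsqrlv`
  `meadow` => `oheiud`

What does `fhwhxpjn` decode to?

describe

In vodka: v→x is +2, o→r is +3, d→h is +4, k→p is +5 — the shift increases by 1 each position. Letter i (0-indexed) is shifted by i+2, so successive shifts are 2, 3, 4, ….
Undoing it on fhwhxpjn: f−2=d, h−3=e, w−4=s, h−5=c, x−6=r, p−7=i, j−8=b, n−9=e.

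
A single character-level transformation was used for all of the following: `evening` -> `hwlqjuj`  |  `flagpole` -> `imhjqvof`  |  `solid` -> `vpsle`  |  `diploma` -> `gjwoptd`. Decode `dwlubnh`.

The shifts repeat in a cycle of length 3: positions 0,1,… shift by +3, +1, +7, then the pattern repeats.
Decoding dwlubnh: d−3=a, w−1=v, l−7=e, u−3=r, b−1=a, n−7=g, h−3=e.

average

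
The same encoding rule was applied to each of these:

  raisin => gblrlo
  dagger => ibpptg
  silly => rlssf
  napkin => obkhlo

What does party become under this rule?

r(17)→g(6) and a(0)→b(1) fit y≡11x+1 (mod 26); the inverse of 11 mod 26 is 19. Treating letters as 0–25, the rule is x ↦ 11x + 1 (mod 26).
On party: p(15)→11·15+1≡10=k; a(0)→11·0+1≡1=b; r(17)→11·17+1≡6=g; t(19)→11·19+1≡2=c; y(24)→11·24+1≡5=f (all mod 26).

kbgcf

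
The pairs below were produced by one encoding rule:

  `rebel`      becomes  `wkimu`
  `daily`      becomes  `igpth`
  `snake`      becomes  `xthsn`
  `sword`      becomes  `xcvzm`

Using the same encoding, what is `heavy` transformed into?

In rebel: r→w is +5, e→k is +6, b→i is +7, e→m is +8 — the shift increases by 1 each position. Letter i (0-indexed) is shifted by i+5, so successive shifts are 5, 6, 7, ….
Applying it to heavy: h+5=m, e+6=k, a+7=h, v+8=d, y+9=h.

mkhdh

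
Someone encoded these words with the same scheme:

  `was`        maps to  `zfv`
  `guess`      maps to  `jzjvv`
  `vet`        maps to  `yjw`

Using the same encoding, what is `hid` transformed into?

The shift depends on letter class: consonant w→z is +3, but vowel a→f is +5. Vowels shift forward by 5 and consonants shift forward by 3.
On hid: h(cons)+3=k, i(vowel)+5=n, d(cons)+3=g.

kng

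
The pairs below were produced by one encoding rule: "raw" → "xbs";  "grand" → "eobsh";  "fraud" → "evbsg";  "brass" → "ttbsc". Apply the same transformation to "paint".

The word is reversed, then every letter is shifted forward by 1.
On paint: reverse → tniap; then shift: t+1=u, n+1=o, i+1=j, a+1=b, p+1=q.

uojbq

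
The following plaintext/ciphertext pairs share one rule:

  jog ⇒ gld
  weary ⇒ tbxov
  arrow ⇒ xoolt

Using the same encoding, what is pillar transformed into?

mfiixo

Each letter is shifted forward by 23 in the alphabet (a Caesar shift of +23).
Applying it to pillar: p+23=m, i+23=f, l+23=i, l+23=i, a+23=x, r+23=o.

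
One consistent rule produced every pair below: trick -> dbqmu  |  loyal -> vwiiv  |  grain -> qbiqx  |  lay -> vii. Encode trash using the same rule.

dbicr

Vowels shift forward by 8 and consonants shift forward by 10.
Applying it to trash: t(cons)+10=d, r(cons)+10=b, a(vowel)+8=i, s(cons)+10=c, h(cons)+10=r.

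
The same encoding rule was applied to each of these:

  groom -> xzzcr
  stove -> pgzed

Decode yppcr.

green

The output letters match the input read backwards, each shifted +11: groom reversed is moorg. The word is reversed, then every letter is shifted forward by 11.
Reversing it on yppcr: shift back: y−11=n, p−11=e, p−11=e, c−11=r, r−11=g → neerg; then reverse → green.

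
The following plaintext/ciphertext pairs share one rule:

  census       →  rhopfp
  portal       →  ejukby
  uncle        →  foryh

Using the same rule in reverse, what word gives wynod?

Treating letters as 0–25, the rule is x ↦ 21x + 1 (mod 26).
Undoing it on wynod: w(22)→5·(22−1)≡1=b; y(24)→5·(24−1)≡11=l; n(13)→5·(13−1)≡8=i; o(14)→5·(14−1)≡13=n; d(3)→5·(3−1)≡10=k (all mod 26).

blink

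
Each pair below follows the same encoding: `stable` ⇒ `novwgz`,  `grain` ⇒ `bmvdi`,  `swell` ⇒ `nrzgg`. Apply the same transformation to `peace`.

Compare letters: s→n is +21, t→o is +21, a→v is +21 — a constant shift. This is a Caesar cipher with shift 21.
Applying it to peace: p+21=k, e+21=z, a+21=v, c+21=x, e+21=z.

kzvxz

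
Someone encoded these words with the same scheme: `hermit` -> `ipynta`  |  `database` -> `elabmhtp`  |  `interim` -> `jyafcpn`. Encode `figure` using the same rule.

Shifts by position in hermit: pos 0: h→i (+1), pos 1: e→p (+11), pos 2: r→y (+7), pos 3: m→n (+1), pos 4: i→t (+11), pos 5: t→a (+7) — repeating every 3. It's a Vigenère-style cipher with numeric key [1,11,7]: position i shifts by key[i mod 3].
For figure: f+1=g, i+11=t, g+7=n, u+1=v, r+11=c, e+7=l.

gtnvcl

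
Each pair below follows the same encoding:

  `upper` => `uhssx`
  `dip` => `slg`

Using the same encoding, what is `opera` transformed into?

duhsr

The output letters match the input read backwards, each shifted +3: upper reversed is reppu. Two steps: reverse the string, then apply a Caesar shift of +3.
On opera: reverse → arepo; then shift: a+3=d, r+3=u, e+3=h, p+3=s, o+3=r.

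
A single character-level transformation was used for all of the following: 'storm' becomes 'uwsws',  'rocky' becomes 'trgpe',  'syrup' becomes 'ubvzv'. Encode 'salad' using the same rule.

In storm: s→u is +2, t→w is +3, o→s is +4, r→w is +5 — the shift increases by 1 each position. Letter i (0-indexed) is shifted by i+2, so successive shifts are 2, 3, 4, ….
On salad: s+2=u, a+3=d, l+4=p, a+5=f, d+6=j.

udpfj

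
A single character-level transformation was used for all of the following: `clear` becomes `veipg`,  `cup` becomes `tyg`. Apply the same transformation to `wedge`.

The output letters match the input read backwards, each shifted +4: clear reversed is raelc. The word is reversed, then every letter is shifted forward by 4.
On wedge: reverse → egdew; then shift: e+4=i, g+4=k, d+4=h, e+4=i, w+4=a.

ikhia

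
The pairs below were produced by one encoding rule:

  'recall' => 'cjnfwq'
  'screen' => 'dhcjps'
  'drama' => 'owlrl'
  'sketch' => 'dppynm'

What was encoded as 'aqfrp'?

The shifts repeat in a cycle of length 2: positions 0,1,… shift by +11, +5, then the pattern repeats.
Undoing it on aqfrp: a−11=p, q−5=l, f−11=u, r−5=m, p−11=e.

plume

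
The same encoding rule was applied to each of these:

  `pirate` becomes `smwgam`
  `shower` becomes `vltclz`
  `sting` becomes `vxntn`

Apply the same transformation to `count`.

In pirate: p→s is +3, i→m is +4, r→w is +5, a→g is +6 — the shift increases by 1 each position. The shift increases by 1 at each position, starting from +3: 3, 4, 5, ….
On count: c+3=f, o+4=s, u+5=z, n+6=t, t+7=a.

fszta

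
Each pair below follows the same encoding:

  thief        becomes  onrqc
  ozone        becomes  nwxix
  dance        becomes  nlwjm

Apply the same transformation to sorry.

The output letters match the input read backwards, each shifted +9: thief reversed is feiht. The word is reversed, then every letter is shifted forward by 9.
For sorry: reverse → yrros; then shift: y+9=h, r+9=a, r+9=a, o+9=x, s+9=b.

haaxb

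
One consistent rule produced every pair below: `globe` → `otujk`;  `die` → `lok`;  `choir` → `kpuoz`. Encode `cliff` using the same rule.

The shift depends on letter class: consonant g→o is +8, but vowel o→u is +6. Two shifts are in play — +6 for a/e/i/o/u, +8 for every other letter.
For cliff: c(cons)+8=k, l(cons)+8=t, i(vowel)+6=o, f(cons)+8=n, f(cons)+8=n.

ktonn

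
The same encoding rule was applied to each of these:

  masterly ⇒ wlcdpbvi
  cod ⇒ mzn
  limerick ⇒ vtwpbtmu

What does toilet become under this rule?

Vowels shift forward by 11 and consonants shift forward by 10.
For toilet: t(cons)+10=d, o(vowel)+11=z, i(vowel)+11=t, l(cons)+10=v, e(vowel)+11=p, t(cons)+10=d.

dztvpd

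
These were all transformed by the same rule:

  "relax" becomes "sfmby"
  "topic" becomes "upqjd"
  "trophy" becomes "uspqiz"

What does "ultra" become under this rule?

vmusb

Compare letters: r→s is +1, e→f is +1, l→m is +1 — a constant shift. This is a Caesar cipher with shift 1.
Applying it to ultra: u+1=v, l+1=m, t+1=u, r+1=s, a+1=b.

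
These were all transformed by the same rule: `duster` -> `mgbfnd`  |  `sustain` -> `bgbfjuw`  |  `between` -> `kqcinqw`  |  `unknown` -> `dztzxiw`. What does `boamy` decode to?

Shifts by position in duster: pos 0: d→m (+9), pos 1: u→g (+12), pos 2: s→b (+9), pos 3: t→f (+12) — repeating every 2. The shifts repeat in a cycle of length 2: positions 0,1,… shift by +9, +12, then the pattern repeats.
Undoing it on boamy: b−9=s, o−12=c, a−9=r, m−12=a, y−9=p.

scrap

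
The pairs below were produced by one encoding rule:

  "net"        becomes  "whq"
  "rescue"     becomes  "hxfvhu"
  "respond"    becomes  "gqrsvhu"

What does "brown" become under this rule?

qzrue

The output letters match the input read backwards, each shifted +3: net reversed is ten. Read the word backwards and shift each letter +3.
For brown: reverse → nworb; then shift: n+3=q, w+3=z, o+3=r, r+3=u, b+3=e.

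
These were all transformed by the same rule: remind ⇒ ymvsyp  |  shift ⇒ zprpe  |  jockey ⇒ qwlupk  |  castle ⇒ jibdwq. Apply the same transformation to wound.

dwdxo

In remind: r→y is +7, e→m is +8, m→v is +9, i→s is +10 — the shift increases by 1 each position. Each letter shifts forward by (position + 7), i.e. 7, 8, 9, … — the shift grows by one for each successive letter.
On wound: w+7=d, o+8=w, u+9=d, n+10=x, d+11=o.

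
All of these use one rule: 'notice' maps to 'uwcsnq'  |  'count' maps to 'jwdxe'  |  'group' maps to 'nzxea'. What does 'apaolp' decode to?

In notice: n→u is +7, o→w is +8, t→c is +9, i→s is +10 — the shift increases by 1 each position. The shift increases by 1 at each position, starting from +7: 7, 8, 9, ….
Reversing it on apaolp: a−7=t, p−8=h, a−9=r, o−10=e, l−11=a, p−12=d.

thread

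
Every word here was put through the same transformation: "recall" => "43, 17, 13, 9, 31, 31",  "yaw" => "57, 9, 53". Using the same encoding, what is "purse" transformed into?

39, 49, 43, 45, 17

r(#18)→43 and e(#5)→17: differences scale by 2, so n = 2·pos + 7. The formula is n = 2×(alphabet index, a=1) + 7.
On purse: p=16→39, u=21→49, r=18→43, s=19→45, e=5→17.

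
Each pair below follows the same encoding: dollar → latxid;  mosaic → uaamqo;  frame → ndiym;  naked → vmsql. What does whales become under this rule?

Shifts by position in dollar: pos 0: d→l (+8), pos 1: o→a (+12), pos 2: l→t (+8), pos 3: l→x (+12) — repeating every 2. A repeating key of period 2 is used — shifts +8, +12 over and over.
Applying it to whales: w+8=e, h+12=t, a+8=i, l+12=x, e+8=m, s+12=e.

etixme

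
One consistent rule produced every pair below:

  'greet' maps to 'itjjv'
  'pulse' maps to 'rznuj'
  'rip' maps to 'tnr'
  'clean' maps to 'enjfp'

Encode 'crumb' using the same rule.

etzod

The shift depends on letter class: consonant g→i is +2, but vowel e→j is +5. The rule splits by letter class: vowels +5, consonants +2.
For crumb: c(cons)+2=e, r(cons)+2=t, u(vowel)+5=z, m(cons)+2=o, b(cons)+2=d.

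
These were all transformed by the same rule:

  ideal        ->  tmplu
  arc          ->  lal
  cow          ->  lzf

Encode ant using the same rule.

The shift depends on letter class: consonant d→m is +9, but vowel i→t is +11. The rule splits by letter class: vowels +11, consonants +9.
Applying it to ant: a(vowel)+11=l, n(cons)+9=w, t(cons)+9=c.

lwc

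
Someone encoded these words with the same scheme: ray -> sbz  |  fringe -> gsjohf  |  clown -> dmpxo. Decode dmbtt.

Every letter moves 1 place later in the alphabet, wrapping around z→a.
Reversing it on dmbtt: d−1=c, m−1=l, b−1=a, t−1=s, t−1=s.

class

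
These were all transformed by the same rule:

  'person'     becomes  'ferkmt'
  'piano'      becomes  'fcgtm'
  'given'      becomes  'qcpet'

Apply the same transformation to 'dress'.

p(15)→f(5) and e(4)→e(4) fit y≡19x+6 (mod 26); the inverse of 19 mod 26 is 11. Each letter's alphabet position (a=0..z=25) is mapped through 19·x+6 mod 26 — an affine cipher.
For dress: d(3)→19·3+6≡11=l; r(17)→19·17+6≡17=r; e(4)→19·4+6≡4=e; s(18)→19·18+6≡10=k; s(18)→19·18+6≡10=k (all mod 26).

lrekk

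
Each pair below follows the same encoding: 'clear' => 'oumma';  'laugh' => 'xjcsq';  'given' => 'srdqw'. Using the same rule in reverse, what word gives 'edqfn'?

suite

A repeating key of period 3 is used — shifts +12, +9, +8 over and over.
Reversing it on edqfn: e−12=s, d−9=u, q−8=i, f−12=t, n−9=e.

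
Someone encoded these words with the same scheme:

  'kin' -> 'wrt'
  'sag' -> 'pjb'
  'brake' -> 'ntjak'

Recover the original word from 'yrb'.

sip

Two steps: reverse the string, then apply a Caesar shift of +9.
Reversing it on yrb: shift back: y−9=p, r−9=i, b−9=s → pis; then reverse → sip.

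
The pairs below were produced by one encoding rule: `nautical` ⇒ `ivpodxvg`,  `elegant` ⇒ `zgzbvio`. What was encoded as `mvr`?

It's a constant shift of +21 (ROT21).
Reversing it on mvr: m−21=r, v−21=a, r−21=w.

raw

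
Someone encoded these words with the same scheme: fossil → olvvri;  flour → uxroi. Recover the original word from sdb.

The output letters match the input read backwards, each shifted +3: fossil reversed is lissof. The word is reversed, then every letter is shifted forward by 3.
Decoding sdb: shift back: s−3=p, d−3=a, b−3=y → pay; then reverse → yap.

yap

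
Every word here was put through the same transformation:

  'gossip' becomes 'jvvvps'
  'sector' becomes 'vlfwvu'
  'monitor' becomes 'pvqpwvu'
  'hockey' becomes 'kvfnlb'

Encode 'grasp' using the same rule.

juhvs

The shift depends on letter class: consonant g→j is +3, but vowel o→v is +7. Vowels shift forward by 7 and consonants shift forward by 3.
On grasp: g(cons)+3=j, r(cons)+3=u, a(vowel)+7=h, s(cons)+3=v, p(cons)+3=s.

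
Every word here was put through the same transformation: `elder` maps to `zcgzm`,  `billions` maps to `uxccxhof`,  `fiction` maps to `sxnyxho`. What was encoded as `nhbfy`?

coast

This is an affine cipher: with a=0,…,z=25, each position x becomes (19x+1) mod 26.
Decoding nhbfy: n(13)→11·(13−1)≡2=c; h(7)→11·(7−1)≡14=o; b(1)→11·(1−1)≡0=a; f(5)→11·(5−1)≡18=s; y(24)→11·(24−1)≡19=t (all mod 26).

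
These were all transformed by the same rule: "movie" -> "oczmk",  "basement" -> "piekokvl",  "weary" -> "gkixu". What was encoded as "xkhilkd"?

related

Each letter's alphabet position (a=0..z=25) is mapped through 7·x+8 mod 26 — an affine cipher.
Reversing it on xkhilkd: x(23)→15·(23−8)≡17=r; k(10)→15·(10−8)≡4=e; h(7)→15·(7−8)≡11=l; i(8)→15·(8−8)≡0=a; l(11)→15·(11−8)≡19=t; k(10)→15·(10−8)≡4=e; d(3)→15·(3−8)≡3=d (all mod 26).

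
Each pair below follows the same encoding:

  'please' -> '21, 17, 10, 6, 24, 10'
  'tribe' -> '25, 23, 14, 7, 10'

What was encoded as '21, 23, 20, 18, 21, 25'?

Each letter is replaced by its alphabet position (a=1..z=26) + 5.
Decoding 21, 23, 20, 18, 21, 25: 21→(21−5)÷1=16=p, 23→(23−5)÷1=18=r, 20→(20−5)÷1=15=o, 18→(18−5)÷1=13=m, 21→(21−5)÷1=16=p, 25→(25−5)÷1=20=t.

prompt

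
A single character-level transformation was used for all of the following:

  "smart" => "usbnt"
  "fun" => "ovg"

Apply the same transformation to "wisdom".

npetjx

The output letters match the input read backwards, each shifted +1: smart reversed is trams. Two steps: reverse the string, then apply a Caesar shift of +1.
On wisdom: reverse → modsiw; then shift: m+1=n, o+1=p, d+1=e, s+1=t, i+1=j, w+1=x.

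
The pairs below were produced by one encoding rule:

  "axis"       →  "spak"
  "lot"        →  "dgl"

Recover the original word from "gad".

This is a Caesar cipher with shift 18.
Undoing it on gad: g−18=o, a−18=i, d−18=l.

oil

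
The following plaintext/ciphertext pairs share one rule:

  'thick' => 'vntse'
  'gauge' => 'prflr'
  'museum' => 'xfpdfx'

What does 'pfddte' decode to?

The output letters match the input read backwards, each shifted +11: thick reversed is kciht. Two steps: reverse the string, then apply a Caesar shift of +11.
Undoing it on pfddte: shift back: p−11=e, f−11=u, d−11=s, d−11=s, t−11=i, e−11=t → eussit; then reverse → tissue.

tissue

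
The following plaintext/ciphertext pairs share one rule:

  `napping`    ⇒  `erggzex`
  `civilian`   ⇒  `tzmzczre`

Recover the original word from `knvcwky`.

twelfth

It's a constant shift of +17 (ROT17).
Reversing it on knvcwky: k−17=t, n−17=w, v−17=e, c−17=l, w−17=f, k−17=t, y−17=h.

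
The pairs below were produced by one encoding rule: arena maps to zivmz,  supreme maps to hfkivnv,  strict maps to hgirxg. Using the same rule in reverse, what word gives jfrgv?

quite

Each pair mirrors across the alphabet (a↔z, r↔i, e↔v): positions sum to 25. This is the alphabet-reversal cipher (Atbash): a becomes z, b becomes y, etc.
Decoding jfrgv: j↔q, f↔u, r↔i, g↔t, v↔e.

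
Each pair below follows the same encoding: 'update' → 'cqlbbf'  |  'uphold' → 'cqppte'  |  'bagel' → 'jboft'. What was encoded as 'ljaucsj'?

Shifts by position in update: pos 0: u→c (+8), pos 1: p→q (+1), pos 2: d→l (+8), pos 3: a→b (+1) — repeating every 2. The shifts repeat in a cycle of length 2: positions 0,1,… shift by +8, +1, then the pattern repeats.
Reversing it on ljaucsj: l−8=d, j−1=i, a−8=s, u−1=t, c−8=u, s−1=r, j−8=b.

disturb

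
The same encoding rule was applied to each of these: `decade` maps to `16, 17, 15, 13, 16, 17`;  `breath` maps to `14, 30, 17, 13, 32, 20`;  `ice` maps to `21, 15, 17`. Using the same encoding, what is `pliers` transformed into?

d is letter #4 and maps to 16: an offset of 12. Letters become their 1-based position plus 12 (so a→13, b→14, …).
On pliers: p=16→28, l=12→24, i=9→21, e=5→17, r=18→30, s=19→31.

28, 24, 21, 17, 30, 31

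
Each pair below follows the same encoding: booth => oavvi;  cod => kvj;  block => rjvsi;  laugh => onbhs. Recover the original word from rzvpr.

kiosk

The output letters match the input read backwards, each shifted +7: booth reversed is htoob. The word is reversed, then every letter is shifted forward by 7.
Undoing it on rzvpr: shift back: r−7=k, z−7=s, v−7=o, p−7=i, r−7=k → ksoik; then reverse → kiosk.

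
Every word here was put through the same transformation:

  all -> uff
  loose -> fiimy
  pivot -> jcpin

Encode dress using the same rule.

Compare letters: a→u is +20, l→f is +20, l→f is +20 — a constant shift. It's a constant shift of +20 (ROT20).
For dress: d+20=x, r+20=l, e+20=y, s+20=m, s+20=m.

xlymm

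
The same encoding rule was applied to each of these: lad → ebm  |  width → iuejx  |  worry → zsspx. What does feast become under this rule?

utbfg

The output letters match the input read backwards, each shifted +1: lad reversed is dal. Two steps: reverse the string, then apply a Caesar shift of +1.
Applying it to feast: reverse → tsaef; then shift: t+1=u, s+1=t, a+1=b, e+1=f, f+1=g.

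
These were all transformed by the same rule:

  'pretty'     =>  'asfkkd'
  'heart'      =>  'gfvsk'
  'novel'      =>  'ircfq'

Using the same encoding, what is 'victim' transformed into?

cpnkpz

This is an affine cipher: with a=0,…,z=25, each position x becomes (9x+21) mod 26.
For victim: v(21)→9·21+21≡2=c; i(8)→9·8+21≡15=p; c(2)→9·2+21≡13=n; t(19)→9·19+21≡10=k; i(8)→9·8+21≡15=p; m(12)→9·12+21≡25=z (all mod 26).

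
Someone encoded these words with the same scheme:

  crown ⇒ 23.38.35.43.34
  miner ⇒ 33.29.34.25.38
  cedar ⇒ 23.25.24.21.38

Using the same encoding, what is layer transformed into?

32.21.45.25.38

c is letter #3 and maps to 23: an offset of 20. Each letter is replaced by its alphabet position (a=1..z=26) + 20.
On layer: l=12→32, a=1→21, y=25→45, e=5→25, r=18→38.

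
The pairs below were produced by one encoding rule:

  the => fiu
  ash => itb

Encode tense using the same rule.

Two steps: reverse the string, then apply a Caesar shift of +1.
For tense: reverse → esnet; then shift: e+1=f, s+1=t, n+1=o, e+1=f, t+1=u.

ftofu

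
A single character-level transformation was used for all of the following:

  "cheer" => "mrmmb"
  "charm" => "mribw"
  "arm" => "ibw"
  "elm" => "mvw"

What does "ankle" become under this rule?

The shift depends on letter class: consonant c→m is +10, but vowel e→m is +8. Vowels shift forward by 8 and consonants shift forward by 10.
For ankle: a(vowel)+8=i, n(cons)+10=x, k(cons)+10=u, l(cons)+10=v, e(vowel)+8=m.

ixuvm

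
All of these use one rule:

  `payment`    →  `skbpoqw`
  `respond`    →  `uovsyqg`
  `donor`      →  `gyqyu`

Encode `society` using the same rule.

vyfsowb

The shift depends on letter class: consonant p→s is +3, but vowel a→k is +10. Vowels shift forward by 10 and consonants shift forward by 3.
For society: s(cons)+3=v, o(vowel)+10=y, c(cons)+3=f, i(vowel)+10=s, e(vowel)+10=o, t(cons)+3=w, y(cons)+3=b.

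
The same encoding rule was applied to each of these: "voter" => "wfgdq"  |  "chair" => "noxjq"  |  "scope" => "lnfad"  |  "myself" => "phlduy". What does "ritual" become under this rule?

qjgbxu

Each letter's alphabet position (a=0..z=25) is mapped through 21·x+23 mod 26 — an affine cipher.
Applying it to ritual: r(17)→21·17+23≡16=q; i(8)→21·8+23≡9=j; t(19)→21·19+23≡6=g; u(20)→21·20+23≡1=b; a(0)→21·0+23≡23=x; l(11)→21·11+23≡20=u (all mod 26).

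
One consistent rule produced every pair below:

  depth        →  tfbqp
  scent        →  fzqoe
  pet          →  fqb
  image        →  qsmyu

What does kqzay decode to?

The output letters match the input read backwards, each shifted +12: depth reversed is htped. Two steps: reverse the string, then apply a Caesar shift of +12.
Reversing it on kqzay: shift back: k−12=y, q−12=e, z−12=n, a−12=o, y−12=m → yenom; then reverse → money.

money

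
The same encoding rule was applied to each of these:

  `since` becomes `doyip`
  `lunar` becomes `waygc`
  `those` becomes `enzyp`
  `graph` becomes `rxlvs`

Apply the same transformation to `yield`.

jopro

Shifts by position in since: pos 0: s→d (+11), pos 1: i→o (+6), pos 2: n→y (+11), pos 3: c→i (+6) — repeating every 2. A repeating key of period 2 is used — shifts +11, +6 over and over.
On yield: y+11=j, i+6=o, e+11=p, l+6=r, d+11=o.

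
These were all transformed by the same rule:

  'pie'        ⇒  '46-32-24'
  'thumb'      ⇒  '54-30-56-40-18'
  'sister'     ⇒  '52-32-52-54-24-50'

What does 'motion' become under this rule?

40-44-54-32-44-42

p(#16)→46 and i(#9)→32: differences scale by 2, so n = 2·pos + 14. Each letter becomes 2×(its alphabet position, a=1..z=26) + 14.
On motion: m=13→40, o=15→44, t=20→54, i=9→32, o=15→44, n=14→42.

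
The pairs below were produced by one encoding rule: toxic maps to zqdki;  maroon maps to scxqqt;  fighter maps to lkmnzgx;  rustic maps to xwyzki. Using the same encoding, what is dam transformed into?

The shift depends on letter class: consonant t→z is +6, but vowel o→q is +2. Two shifts are in play — +2 for a/e/i/o/u, +6 for every other letter.
Applying it to dam: d(cons)+6=j, a(vowel)+2=c, m(cons)+6=s.

jcs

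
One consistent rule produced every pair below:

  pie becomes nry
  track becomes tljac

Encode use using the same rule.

nbd

The output letters match the input read backwards, each shifted +9: pie reversed is eip. The word is reversed, then every letter is shifted forward by 9.
For use: reverse → esu; then shift: e+9=n, s+9=b, u+9=d.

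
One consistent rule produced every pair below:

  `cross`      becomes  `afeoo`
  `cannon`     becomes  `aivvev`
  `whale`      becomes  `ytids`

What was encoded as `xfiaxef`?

tractor

c(2)→a(0) and r(17)→f(5) fit y≡9x+8 (mod 26); the inverse of 9 mod 26 is 3. Each letter's alphabet position (a=0..z=25) is mapped through 9·x+8 mod 26 — an affine cipher.
Reversing it on xfiaxef: x(23)→3·(23−8)≡19=t; f(5)→3·(5−8)≡17=r; i(8)→3·(8−8)≡0=a; a(0)→3·(0−8)≡2=c; x(23)→3·(23−8)≡19=t; e(4)→3·(4−8)≡14=o; f(5)→3·(5−8)≡17=r (all mod 26).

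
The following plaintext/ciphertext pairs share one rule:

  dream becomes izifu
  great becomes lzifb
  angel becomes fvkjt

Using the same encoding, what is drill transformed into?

Shifts by position in dream: pos 0: d→i (+5), pos 1: r→z (+8), pos 2: e→i (+4), pos 3: a→f (+5), pos 4: m→u (+8) — repeating every 3. It's a Vigenère-style cipher with numeric key [5,8,4]: position i shifts by key[i mod 3].
Applying it to drill: d+5=i, r+8=z, i+4=m, l+5=q, l+8=t.

izmqt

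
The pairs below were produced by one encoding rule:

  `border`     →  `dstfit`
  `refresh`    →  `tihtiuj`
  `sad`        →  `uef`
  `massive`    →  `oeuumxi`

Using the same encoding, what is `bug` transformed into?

dyi

The shift depends on letter class: consonant b→d is +2, but vowel o→s is +4. The rule splits by letter class: vowels +4, consonants +2.
For bug: b(cons)+2=d, u(vowel)+4=y, g(cons)+2=i.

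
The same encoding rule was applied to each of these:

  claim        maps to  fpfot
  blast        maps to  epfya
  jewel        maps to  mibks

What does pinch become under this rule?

Letter i (0-indexed) is shifted by i+3, so successive shifts are 3, 4, 5, ….
On pinch: p+3=s, i+4=m, n+5=s, c+6=i, h+7=o.

smsio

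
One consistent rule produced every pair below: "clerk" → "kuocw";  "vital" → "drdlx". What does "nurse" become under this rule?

vdbdq

In clerk: c→k is +8, l→u is +9, e→o is +10, r→c is +11 — the shift increases by 1 each position. Each letter shifts forward by (position + 8), i.e. 8, 9, 10, … — the shift grows by one for each successive letter.
Applying it to nurse: n+8=v, u+9=d, r+10=b, s+11=d, e+12=q.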